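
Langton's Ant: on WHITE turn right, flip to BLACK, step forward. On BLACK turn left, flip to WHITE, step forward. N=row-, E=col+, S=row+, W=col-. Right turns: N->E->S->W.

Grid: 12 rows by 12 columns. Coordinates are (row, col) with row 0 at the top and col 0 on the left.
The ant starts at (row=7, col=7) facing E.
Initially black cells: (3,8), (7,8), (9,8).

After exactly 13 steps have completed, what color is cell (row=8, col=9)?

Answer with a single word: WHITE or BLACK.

Step 1: on WHITE (7,7): turn R to S, flip to black, move to (8,7). |black|=4
Step 2: on WHITE (8,7): turn R to W, flip to black, move to (8,6). |black|=5
Step 3: on WHITE (8,6): turn R to N, flip to black, move to (7,6). |black|=6
Step 4: on WHITE (7,6): turn R to E, flip to black, move to (7,7). |black|=7
Step 5: on BLACK (7,7): turn L to N, flip to white, move to (6,7). |black|=6
Step 6: on WHITE (6,7): turn R to E, flip to black, move to (6,8). |black|=7
Step 7: on WHITE (6,8): turn R to S, flip to black, move to (7,8). |black|=8
Step 8: on BLACK (7,8): turn L to E, flip to white, move to (7,9). |black|=7
Step 9: on WHITE (7,9): turn R to S, flip to black, move to (8,9). |black|=8
Step 10: on WHITE (8,9): turn R to W, flip to black, move to (8,8). |black|=9
Step 11: on WHITE (8,8): turn R to N, flip to black, move to (7,8). |black|=10
Step 12: on WHITE (7,8): turn R to E, flip to black, move to (7,9). |black|=11
Step 13: on BLACK (7,9): turn L to N, flip to white, move to (6,9). |black|=10

Answer: BLACK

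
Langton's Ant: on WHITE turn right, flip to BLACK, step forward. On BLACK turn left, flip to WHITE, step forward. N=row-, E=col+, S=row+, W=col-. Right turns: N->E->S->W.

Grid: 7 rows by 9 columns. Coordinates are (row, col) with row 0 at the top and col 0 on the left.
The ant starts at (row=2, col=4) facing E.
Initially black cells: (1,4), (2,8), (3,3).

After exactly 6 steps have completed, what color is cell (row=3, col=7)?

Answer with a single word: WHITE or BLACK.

Step 1: on WHITE (2,4): turn R to S, flip to black, move to (3,4). |black|=4
Step 2: on WHITE (3,4): turn R to W, flip to black, move to (3,3). |black|=5
Step 3: on BLACK (3,3): turn L to S, flip to white, move to (4,3). |black|=4
Step 4: on WHITE (4,3): turn R to W, flip to black, move to (4,2). |black|=5
Step 5: on WHITE (4,2): turn R to N, flip to black, move to (3,2). |black|=6
Step 6: on WHITE (3,2): turn R to E, flip to black, move to (3,3). |black|=7

Answer: WHITE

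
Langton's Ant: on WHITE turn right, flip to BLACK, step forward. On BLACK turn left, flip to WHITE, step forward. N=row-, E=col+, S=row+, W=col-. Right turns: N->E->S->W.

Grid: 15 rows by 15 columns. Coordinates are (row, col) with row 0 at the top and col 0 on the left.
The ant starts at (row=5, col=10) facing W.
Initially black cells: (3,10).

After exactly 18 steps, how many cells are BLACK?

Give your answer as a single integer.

Step 1: on WHITE (5,10): turn R to N, flip to black, move to (4,10). |black|=2
Step 2: on WHITE (4,10): turn R to E, flip to black, move to (4,11). |black|=3
Step 3: on WHITE (4,11): turn R to S, flip to black, move to (5,11). |black|=4
Step 4: on WHITE (5,11): turn R to W, flip to black, move to (5,10). |black|=5
Step 5: on BLACK (5,10): turn L to S, flip to white, move to (6,10). |black|=4
Step 6: on WHITE (6,10): turn R to W, flip to black, move to (6,9). |black|=5
Step 7: on WHITE (6,9): turn R to N, flip to black, move to (5,9). |black|=6
Step 8: on WHITE (5,9): turn R to E, flip to black, move to (5,10). |black|=7
Step 9: on WHITE (5,10): turn R to S, flip to black, move to (6,10). |black|=8
Step 10: on BLACK (6,10): turn L to E, flip to white, move to (6,11). |black|=7
Step 11: on WHITE (6,11): turn R to S, flip to black, move to (7,11). |black|=8
Step 12: on WHITE (7,11): turn R to W, flip to black, move to (7,10). |black|=9
Step 13: on WHITE (7,10): turn R to N, flip to black, move to (6,10). |black|=10
Step 14: on WHITE (6,10): turn R to E, flip to black, move to (6,11). |black|=11
Step 15: on BLACK (6,11): turn L to N, flip to white, move to (5,11). |black|=10
Step 16: on BLACK (5,11): turn L to W, flip to white, move to (5,10). |black|=9
Step 17: on BLACK (5,10): turn L to S, flip to white, move to (6,10). |black|=8
Step 18: on BLACK (6,10): turn L to E, flip to white, move to (6,11). |black|=7

Answer: 7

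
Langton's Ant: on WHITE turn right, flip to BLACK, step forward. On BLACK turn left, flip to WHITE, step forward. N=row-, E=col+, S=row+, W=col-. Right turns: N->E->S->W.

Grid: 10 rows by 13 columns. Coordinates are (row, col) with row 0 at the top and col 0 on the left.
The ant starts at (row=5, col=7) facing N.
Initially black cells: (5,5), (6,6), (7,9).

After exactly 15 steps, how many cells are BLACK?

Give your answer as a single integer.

Answer: 6

Derivation:
Step 1: on WHITE (5,7): turn R to E, flip to black, move to (5,8). |black|=4
Step 2: on WHITE (5,8): turn R to S, flip to black, move to (6,8). |black|=5
Step 3: on WHITE (6,8): turn R to W, flip to black, move to (6,7). |black|=6
Step 4: on WHITE (6,7): turn R to N, flip to black, move to (5,7). |black|=7
Step 5: on BLACK (5,7): turn L to W, flip to white, move to (5,6). |black|=6
Step 6: on WHITE (5,6): turn R to N, flip to black, move to (4,6). |black|=7
Step 7: on WHITE (4,6): turn R to E, flip to black, move to (4,7). |black|=8
Step 8: on WHITE (4,7): turn R to S, flip to black, move to (5,7). |black|=9
Step 9: on WHITE (5,7): turn R to W, flip to black, move to (5,6). |black|=10
Step 10: on BLACK (5,6): turn L to S, flip to white, move to (6,6). |black|=9
Step 11: on BLACK (6,6): turn L to E, flip to white, move to (6,7). |black|=8
Step 12: on BLACK (6,7): turn L to N, flip to white, move to (5,7). |black|=7
Step 13: on BLACK (5,7): turn L to W, flip to white, move to (5,6). |black|=6
Step 14: on WHITE (5,6): turn R to N, flip to black, move to (4,6). |black|=7
Step 15: on BLACK (4,6): turn L to W, flip to white, move to (4,5). |black|=6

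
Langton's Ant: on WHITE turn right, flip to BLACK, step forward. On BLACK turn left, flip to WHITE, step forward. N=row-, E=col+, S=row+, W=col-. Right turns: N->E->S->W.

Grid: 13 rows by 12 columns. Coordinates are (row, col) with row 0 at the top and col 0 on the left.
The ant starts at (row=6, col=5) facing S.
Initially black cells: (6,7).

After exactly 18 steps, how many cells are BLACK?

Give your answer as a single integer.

Answer: 11

Derivation:
Step 1: on WHITE (6,5): turn R to W, flip to black, move to (6,4). |black|=2
Step 2: on WHITE (6,4): turn R to N, flip to black, move to (5,4). |black|=3
Step 3: on WHITE (5,4): turn R to E, flip to black, move to (5,5). |black|=4
Step 4: on WHITE (5,5): turn R to S, flip to black, move to (6,5). |black|=5
Step 5: on BLACK (6,5): turn L to E, flip to white, move to (6,6). |black|=4
Step 6: on WHITE (6,6): turn R to S, flip to black, move to (7,6). |black|=5
Step 7: on WHITE (7,6): turn R to W, flip to black, move to (7,5). |black|=6
Step 8: on WHITE (7,5): turn R to N, flip to black, move to (6,5). |black|=7
Step 9: on WHITE (6,5): turn R to E, flip to black, move to (6,6). |black|=8
Step 10: on BLACK (6,6): turn L to N, flip to white, move to (5,6). |black|=7
Step 11: on WHITE (5,6): turn R to E, flip to black, move to (5,7). |black|=8
Step 12: on WHITE (5,7): turn R to S, flip to black, move to (6,7). |black|=9
Step 13: on BLACK (6,7): turn L to E, flip to white, move to (6,8). |black|=8
Step 14: on WHITE (6,8): turn R to S, flip to black, move to (7,8). |black|=9
Step 15: on WHITE (7,8): turn R to W, flip to black, move to (7,7). |black|=10
Step 16: on WHITE (7,7): turn R to N, flip to black, move to (6,7). |black|=11
Step 17: on WHITE (6,7): turn R to E, flip to black, move to (6,8). |black|=12
Step 18: on BLACK (6,8): turn L to N, flip to white, move to (5,8). |black|=11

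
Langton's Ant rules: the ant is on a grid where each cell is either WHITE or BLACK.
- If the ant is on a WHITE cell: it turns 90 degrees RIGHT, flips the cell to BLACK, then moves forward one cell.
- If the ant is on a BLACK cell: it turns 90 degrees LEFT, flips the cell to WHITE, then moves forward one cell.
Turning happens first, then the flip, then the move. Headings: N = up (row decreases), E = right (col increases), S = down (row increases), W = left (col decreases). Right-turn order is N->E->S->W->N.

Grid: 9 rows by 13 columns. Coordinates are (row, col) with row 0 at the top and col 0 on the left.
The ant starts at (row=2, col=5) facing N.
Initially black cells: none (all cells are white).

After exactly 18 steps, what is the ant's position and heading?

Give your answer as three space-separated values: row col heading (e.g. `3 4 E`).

Step 1: on WHITE (2,5): turn R to E, flip to black, move to (2,6). |black|=1
Step 2: on WHITE (2,6): turn R to S, flip to black, move to (3,6). |black|=2
Step 3: on WHITE (3,6): turn R to W, flip to black, move to (3,5). |black|=3
Step 4: on WHITE (3,5): turn R to N, flip to black, move to (2,5). |black|=4
Step 5: on BLACK (2,5): turn L to W, flip to white, move to (2,4). |black|=3
Step 6: on WHITE (2,4): turn R to N, flip to black, move to (1,4). |black|=4
Step 7: on WHITE (1,4): turn R to E, flip to black, move to (1,5). |black|=5
Step 8: on WHITE (1,5): turn R to S, flip to black, move to (2,5). |black|=6
Step 9: on WHITE (2,5): turn R to W, flip to black, move to (2,4). |black|=7
Step 10: on BLACK (2,4): turn L to S, flip to white, move to (3,4). |black|=6
Step 11: on WHITE (3,4): turn R to W, flip to black, move to (3,3). |black|=7
Step 12: on WHITE (3,3): turn R to N, flip to black, move to (2,3). |black|=8
Step 13: on WHITE (2,3): turn R to E, flip to black, move to (2,4). |black|=9
Step 14: on WHITE (2,4): turn R to S, flip to black, move to (3,4). |black|=10
Step 15: on BLACK (3,4): turn L to E, flip to white, move to (3,5). |black|=9
Step 16: on BLACK (3,5): turn L to N, flip to white, move to (2,5). |black|=8
Step 17: on BLACK (2,5): turn L to W, flip to white, move to (2,4). |black|=7
Step 18: on BLACK (2,4): turn L to S, flip to white, move to (3,4). |black|=6

Answer: 3 4 S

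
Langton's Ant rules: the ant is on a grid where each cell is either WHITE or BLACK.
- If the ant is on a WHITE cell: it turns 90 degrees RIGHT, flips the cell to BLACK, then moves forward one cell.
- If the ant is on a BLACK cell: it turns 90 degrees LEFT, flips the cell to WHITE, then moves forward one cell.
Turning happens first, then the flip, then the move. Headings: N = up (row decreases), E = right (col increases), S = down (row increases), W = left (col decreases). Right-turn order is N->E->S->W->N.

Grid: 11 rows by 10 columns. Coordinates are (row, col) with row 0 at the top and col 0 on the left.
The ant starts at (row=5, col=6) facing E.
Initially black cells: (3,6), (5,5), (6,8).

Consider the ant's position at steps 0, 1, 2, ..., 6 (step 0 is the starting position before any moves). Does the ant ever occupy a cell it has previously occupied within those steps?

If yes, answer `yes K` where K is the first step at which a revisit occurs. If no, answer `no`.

Answer: no

Derivation:
Step 1: on WHITE (5,6): turn R to S, flip to black, move to (6,6). |black|=4 — new cell
Step 2: on WHITE (6,6): turn R to W, flip to black, move to (6,5). |black|=5 — new cell
Step 3: on WHITE (6,5): turn R to N, flip to black, move to (5,5). |black|=6 — new cell
Step 4: on BLACK (5,5): turn L to W, flip to white, move to (5,4). |black|=5 — new cell
Step 5: on WHITE (5,4): turn R to N, flip to black, move to (4,4). |black|=6 — new cell
Step 6: on WHITE (4,4): turn R to E, flip to black, move to (4,5). |black|=7 — new cell
No revisit within 6 steps.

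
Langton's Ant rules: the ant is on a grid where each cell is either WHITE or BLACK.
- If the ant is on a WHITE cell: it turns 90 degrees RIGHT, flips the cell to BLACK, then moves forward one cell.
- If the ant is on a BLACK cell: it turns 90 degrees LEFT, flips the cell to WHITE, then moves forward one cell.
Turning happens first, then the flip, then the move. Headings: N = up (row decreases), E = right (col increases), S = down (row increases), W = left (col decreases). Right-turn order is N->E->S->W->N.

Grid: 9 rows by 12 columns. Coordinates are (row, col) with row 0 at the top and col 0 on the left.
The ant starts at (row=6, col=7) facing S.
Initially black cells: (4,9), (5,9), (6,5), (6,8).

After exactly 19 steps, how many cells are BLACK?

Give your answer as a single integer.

Answer: 11

Derivation:
Step 1: on WHITE (6,7): turn R to W, flip to black, move to (6,6). |black|=5
Step 2: on WHITE (6,6): turn R to N, flip to black, move to (5,6). |black|=6
Step 3: on WHITE (5,6): turn R to E, flip to black, move to (5,7). |black|=7
Step 4: on WHITE (5,7): turn R to S, flip to black, move to (6,7). |black|=8
Step 5: on BLACK (6,7): turn L to E, flip to white, move to (6,8). |black|=7
Step 6: on BLACK (6,8): turn L to N, flip to white, move to (5,8). |black|=6
Step 7: on WHITE (5,8): turn R to E, flip to black, move to (5,9). |black|=7
Step 8: on BLACK (5,9): turn L to N, flip to white, move to (4,9). |black|=6
Step 9: on BLACK (4,9): turn L to W, flip to white, move to (4,8). |black|=5
Step 10: on WHITE (4,8): turn R to N, flip to black, move to (3,8). |black|=6
Step 11: on WHITE (3,8): turn R to E, flip to black, move to (3,9). |black|=7
Step 12: on WHITE (3,9): turn R to S, flip to black, move to (4,9). |black|=8
Step 13: on WHITE (4,9): turn R to W, flip to black, move to (4,8). |black|=9
Step 14: on BLACK (4,8): turn L to S, flip to white, move to (5,8). |black|=8
Step 15: on BLACK (5,8): turn L to E, flip to white, move to (5,9). |black|=7
Step 16: on WHITE (5,9): turn R to S, flip to black, move to (6,9). |black|=8
Step 17: on WHITE (6,9): turn R to W, flip to black, move to (6,8). |black|=9
Step 18: on WHITE (6,8): turn R to N, flip to black, move to (5,8). |black|=10
Step 19: on WHITE (5,8): turn R to E, flip to black, move to (5,9). |black|=11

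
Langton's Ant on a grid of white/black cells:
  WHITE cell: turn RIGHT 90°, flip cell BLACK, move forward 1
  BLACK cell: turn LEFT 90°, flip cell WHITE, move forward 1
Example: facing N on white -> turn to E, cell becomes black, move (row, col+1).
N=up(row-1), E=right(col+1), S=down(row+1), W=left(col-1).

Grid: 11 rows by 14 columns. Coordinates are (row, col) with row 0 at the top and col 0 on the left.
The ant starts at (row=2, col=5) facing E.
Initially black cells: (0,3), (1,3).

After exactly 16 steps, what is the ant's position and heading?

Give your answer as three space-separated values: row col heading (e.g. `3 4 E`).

Step 1: on WHITE (2,5): turn R to S, flip to black, move to (3,5). |black|=3
Step 2: on WHITE (3,5): turn R to W, flip to black, move to (3,4). |black|=4
Step 3: on WHITE (3,4): turn R to N, flip to black, move to (2,4). |black|=5
Step 4: on WHITE (2,4): turn R to E, flip to black, move to (2,5). |black|=6
Step 5: on BLACK (2,5): turn L to N, flip to white, move to (1,5). |black|=5
Step 6: on WHITE (1,5): turn R to E, flip to black, move to (1,6). |black|=6
Step 7: on WHITE (1,6): turn R to S, flip to black, move to (2,6). |black|=7
Step 8: on WHITE (2,6): turn R to W, flip to black, move to (2,5). |black|=8
Step 9: on WHITE (2,5): turn R to N, flip to black, move to (1,5). |black|=9
Step 10: on BLACK (1,5): turn L to W, flip to white, move to (1,4). |black|=8
Step 11: on WHITE (1,4): turn R to N, flip to black, move to (0,4). |black|=9
Step 12: on WHITE (0,4): turn R to E, flip to black, move to (0,5). |black|=10
Step 13: on WHITE (0,5): turn R to S, flip to black, move to (1,5). |black|=11
Step 14: on WHITE (1,5): turn R to W, flip to black, move to (1,4). |black|=12
Step 15: on BLACK (1,4): turn L to S, flip to white, move to (2,4). |black|=11
Step 16: on BLACK (2,4): turn L to E, flip to white, move to (2,5). |black|=10

Answer: 2 5 E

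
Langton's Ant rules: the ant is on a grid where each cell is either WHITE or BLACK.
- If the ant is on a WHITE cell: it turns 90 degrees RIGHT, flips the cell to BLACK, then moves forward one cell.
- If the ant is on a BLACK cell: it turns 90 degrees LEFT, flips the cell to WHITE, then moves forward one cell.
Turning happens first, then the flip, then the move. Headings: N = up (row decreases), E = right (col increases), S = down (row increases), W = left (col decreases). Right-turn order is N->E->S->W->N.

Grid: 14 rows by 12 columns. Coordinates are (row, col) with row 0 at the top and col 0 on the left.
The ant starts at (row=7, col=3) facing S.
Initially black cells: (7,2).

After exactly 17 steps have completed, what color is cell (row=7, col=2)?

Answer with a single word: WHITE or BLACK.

Step 1: on WHITE (7,3): turn R to W, flip to black, move to (7,2). |black|=2
Step 2: on BLACK (7,2): turn L to S, flip to white, move to (8,2). |black|=1
Step 3: on WHITE (8,2): turn R to W, flip to black, move to (8,1). |black|=2
Step 4: on WHITE (8,1): turn R to N, flip to black, move to (7,1). |black|=3
Step 5: on WHITE (7,1): turn R to E, flip to black, move to (7,2). |black|=4
Step 6: on WHITE (7,2): turn R to S, flip to black, move to (8,2). |black|=5
Step 7: on BLACK (8,2): turn L to E, flip to white, move to (8,3). |black|=4
Step 8: on WHITE (8,3): turn R to S, flip to black, move to (9,3). |black|=5
Step 9: on WHITE (9,3): turn R to W, flip to black, move to (9,2). |black|=6
Step 10: on WHITE (9,2): turn R to N, flip to black, move to (8,2). |black|=7
Step 11: on WHITE (8,2): turn R to E, flip to black, move to (8,3). |black|=8
Step 12: on BLACK (8,3): turn L to N, flip to white, move to (7,3). |black|=7
Step 13: on BLACK (7,3): turn L to W, flip to white, move to (7,2). |black|=6
Step 14: on BLACK (7,2): turn L to S, flip to white, move to (8,2). |black|=5
Step 15: on BLACK (8,2): turn L to E, flip to white, move to (8,3). |black|=4
Step 16: on WHITE (8,3): turn R to S, flip to black, move to (9,3). |black|=5
Step 17: on BLACK (9,3): turn L to E, flip to white, move to (9,4). |black|=4

Answer: WHITE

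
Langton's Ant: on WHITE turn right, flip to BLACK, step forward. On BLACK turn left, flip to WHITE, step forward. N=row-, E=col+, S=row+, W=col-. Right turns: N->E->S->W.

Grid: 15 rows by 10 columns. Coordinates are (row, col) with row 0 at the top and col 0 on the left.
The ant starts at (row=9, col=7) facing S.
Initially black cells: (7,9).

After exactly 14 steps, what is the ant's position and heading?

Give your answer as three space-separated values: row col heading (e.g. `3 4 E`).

Step 1: on WHITE (9,7): turn R to W, flip to black, move to (9,6). |black|=2
Step 2: on WHITE (9,6): turn R to N, flip to black, move to (8,6). |black|=3
Step 3: on WHITE (8,6): turn R to E, flip to black, move to (8,7). |black|=4
Step 4: on WHITE (8,7): turn R to S, flip to black, move to (9,7). |black|=5
Step 5: on BLACK (9,7): turn L to E, flip to white, move to (9,8). |black|=4
Step 6: on WHITE (9,8): turn R to S, flip to black, move to (10,8). |black|=5
Step 7: on WHITE (10,8): turn R to W, flip to black, move to (10,7). |black|=6
Step 8: on WHITE (10,7): turn R to N, flip to black, move to (9,7). |black|=7
Step 9: on WHITE (9,7): turn R to E, flip to black, move to (9,8). |black|=8
Step 10: on BLACK (9,8): turn L to N, flip to white, move to (8,8). |black|=7
Step 11: on WHITE (8,8): turn R to E, flip to black, move to (8,9). |black|=8
Step 12: on WHITE (8,9): turn R to S, flip to black, move to (9,9). |black|=9
Step 13: on WHITE (9,9): turn R to W, flip to black, move to (9,8). |black|=10
Step 14: on WHITE (9,8): turn R to N, flip to black, move to (8,8). |black|=11

Answer: 8 8 N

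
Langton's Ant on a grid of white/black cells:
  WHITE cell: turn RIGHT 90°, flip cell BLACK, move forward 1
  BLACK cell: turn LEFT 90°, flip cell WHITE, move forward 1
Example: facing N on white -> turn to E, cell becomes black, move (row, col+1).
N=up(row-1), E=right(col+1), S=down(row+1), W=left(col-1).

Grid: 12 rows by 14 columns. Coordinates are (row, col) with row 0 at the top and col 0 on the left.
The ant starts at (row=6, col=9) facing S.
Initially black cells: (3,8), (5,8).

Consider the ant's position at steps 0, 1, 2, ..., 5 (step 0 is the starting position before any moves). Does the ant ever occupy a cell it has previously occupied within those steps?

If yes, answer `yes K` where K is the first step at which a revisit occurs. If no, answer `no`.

Answer: no

Derivation:
Step 1: on WHITE (6,9): turn R to W, flip to black, move to (6,8). |black|=3 — new cell
Step 2: on WHITE (6,8): turn R to N, flip to black, move to (5,8). |black|=4 — new cell
Step 3: on BLACK (5,8): turn L to W, flip to white, move to (5,7). |black|=3 — new cell
Step 4: on WHITE (5,7): turn R to N, flip to black, move to (4,7). |black|=4 — new cell
Step 5: on WHITE (4,7): turn R to E, flip to black, move to (4,8). |black|=5 — new cell
No revisit within 5 steps.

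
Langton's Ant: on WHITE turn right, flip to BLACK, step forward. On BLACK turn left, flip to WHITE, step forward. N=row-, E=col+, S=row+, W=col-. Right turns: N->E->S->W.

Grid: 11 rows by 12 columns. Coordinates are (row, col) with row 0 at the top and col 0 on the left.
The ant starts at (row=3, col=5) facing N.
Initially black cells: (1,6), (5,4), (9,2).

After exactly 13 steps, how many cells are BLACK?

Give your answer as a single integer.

Answer: 12

Derivation:
Step 1: on WHITE (3,5): turn R to E, flip to black, move to (3,6). |black|=4
Step 2: on WHITE (3,6): turn R to S, flip to black, move to (4,6). |black|=5
Step 3: on WHITE (4,6): turn R to W, flip to black, move to (4,5). |black|=6
Step 4: on WHITE (4,5): turn R to N, flip to black, move to (3,5). |black|=7
Step 5: on BLACK (3,5): turn L to W, flip to white, move to (3,4). |black|=6
Step 6: on WHITE (3,4): turn R to N, flip to black, move to (2,4). |black|=7
Step 7: on WHITE (2,4): turn R to E, flip to black, move to (2,5). |black|=8
Step 8: on WHITE (2,5): turn R to S, flip to black, move to (3,5). |black|=9
Step 9: on WHITE (3,5): turn R to W, flip to black, move to (3,4). |black|=10
Step 10: on BLACK (3,4): turn L to S, flip to white, move to (4,4). |black|=9
Step 11: on WHITE (4,4): turn R to W, flip to black, move to (4,3). |black|=10
Step 12: on WHITE (4,3): turn R to N, flip to black, move to (3,3). |black|=11
Step 13: on WHITE (3,3): turn R to E, flip to black, move to (3,4). |black|=12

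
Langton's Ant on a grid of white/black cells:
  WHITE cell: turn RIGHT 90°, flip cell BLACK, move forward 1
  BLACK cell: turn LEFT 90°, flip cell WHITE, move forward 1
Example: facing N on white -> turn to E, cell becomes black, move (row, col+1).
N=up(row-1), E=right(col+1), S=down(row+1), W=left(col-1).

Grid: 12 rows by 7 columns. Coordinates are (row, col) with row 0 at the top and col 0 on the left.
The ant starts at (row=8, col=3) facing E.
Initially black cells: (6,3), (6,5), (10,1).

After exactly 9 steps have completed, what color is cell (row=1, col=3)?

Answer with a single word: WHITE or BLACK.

Step 1: on WHITE (8,3): turn R to S, flip to black, move to (9,3). |black|=4
Step 2: on WHITE (9,3): turn R to W, flip to black, move to (9,2). |black|=5
Step 3: on WHITE (9,2): turn R to N, flip to black, move to (8,2). |black|=6
Step 4: on WHITE (8,2): turn R to E, flip to black, move to (8,3). |black|=7
Step 5: on BLACK (8,3): turn L to N, flip to white, move to (7,3). |black|=6
Step 6: on WHITE (7,3): turn R to E, flip to black, move to (7,4). |black|=7
Step 7: on WHITE (7,4): turn R to S, flip to black, move to (8,4). |black|=8
Step 8: on WHITE (8,4): turn R to W, flip to black, move to (8,3). |black|=9
Step 9: on WHITE (8,3): turn R to N, flip to black, move to (7,3). |black|=10

Answer: WHITE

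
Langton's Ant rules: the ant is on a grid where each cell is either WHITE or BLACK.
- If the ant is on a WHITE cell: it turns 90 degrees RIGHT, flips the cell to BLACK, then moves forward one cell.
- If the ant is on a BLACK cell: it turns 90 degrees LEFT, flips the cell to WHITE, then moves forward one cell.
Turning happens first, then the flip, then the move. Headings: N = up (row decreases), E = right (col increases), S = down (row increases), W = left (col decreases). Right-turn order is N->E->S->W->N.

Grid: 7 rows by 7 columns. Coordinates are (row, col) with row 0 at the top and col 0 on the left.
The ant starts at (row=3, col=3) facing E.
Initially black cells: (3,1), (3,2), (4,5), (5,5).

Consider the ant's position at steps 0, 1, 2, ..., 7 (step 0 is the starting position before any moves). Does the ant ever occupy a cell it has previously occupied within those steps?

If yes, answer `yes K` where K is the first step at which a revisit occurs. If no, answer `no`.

Step 1: on WHITE (3,3): turn R to S, flip to black, move to (4,3). |black|=5 — new cell
Step 2: on WHITE (4,3): turn R to W, flip to black, move to (4,2). |black|=6 — new cell
Step 3: on WHITE (4,2): turn R to N, flip to black, move to (3,2). |black|=7 — new cell
Step 4: on BLACK (3,2): turn L to W, flip to white, move to (3,1). |black|=6 — new cell
Step 5: on BLACK (3,1): turn L to S, flip to white, move to (4,1). |black|=5 — new cell
Step 6: on WHITE (4,1): turn R to W, flip to black, move to (4,0). |black|=6 — new cell
Step 7: on WHITE (4,0): turn R to N, flip to black, move to (3,0). |black|=7 — new cell
No revisit within 7 steps.

Answer: no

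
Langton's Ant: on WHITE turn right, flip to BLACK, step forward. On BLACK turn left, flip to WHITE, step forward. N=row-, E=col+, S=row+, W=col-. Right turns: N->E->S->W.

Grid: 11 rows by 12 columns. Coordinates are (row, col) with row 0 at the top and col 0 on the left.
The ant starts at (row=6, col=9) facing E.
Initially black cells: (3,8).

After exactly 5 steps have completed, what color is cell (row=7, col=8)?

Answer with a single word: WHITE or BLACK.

Step 1: on WHITE (6,9): turn R to S, flip to black, move to (7,9). |black|=2
Step 2: on WHITE (7,9): turn R to W, flip to black, move to (7,8). |black|=3
Step 3: on WHITE (7,8): turn R to N, flip to black, move to (6,8). |black|=4
Step 4: on WHITE (6,8): turn R to E, flip to black, move to (6,9). |black|=5
Step 5: on BLACK (6,9): turn L to N, flip to white, move to (5,9). |black|=4

Answer: BLACK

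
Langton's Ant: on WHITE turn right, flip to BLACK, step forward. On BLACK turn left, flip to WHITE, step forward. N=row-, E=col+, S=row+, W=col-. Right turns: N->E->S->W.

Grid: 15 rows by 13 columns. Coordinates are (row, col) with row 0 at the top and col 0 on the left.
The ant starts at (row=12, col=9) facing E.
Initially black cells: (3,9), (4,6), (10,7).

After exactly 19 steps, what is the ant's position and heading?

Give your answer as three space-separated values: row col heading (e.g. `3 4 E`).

Step 1: on WHITE (12,9): turn R to S, flip to black, move to (13,9). |black|=4
Step 2: on WHITE (13,9): turn R to W, flip to black, move to (13,8). |black|=5
Step 3: on WHITE (13,8): turn R to N, flip to black, move to (12,8). |black|=6
Step 4: on WHITE (12,8): turn R to E, flip to black, move to (12,9). |black|=7
Step 5: on BLACK (12,9): turn L to N, flip to white, move to (11,9). |black|=6
Step 6: on WHITE (11,9): turn R to E, flip to black, move to (11,10). |black|=7
Step 7: on WHITE (11,10): turn R to S, flip to black, move to (12,10). |black|=8
Step 8: on WHITE (12,10): turn R to W, flip to black, move to (12,9). |black|=9
Step 9: on WHITE (12,9): turn R to N, flip to black, move to (11,9). |black|=10
Step 10: on BLACK (11,9): turn L to W, flip to white, move to (11,8). |black|=9
Step 11: on WHITE (11,8): turn R to N, flip to black, move to (10,8). |black|=10
Step 12: on WHITE (10,8): turn R to E, flip to black, move to (10,9). |black|=11
Step 13: on WHITE (10,9): turn R to S, flip to black, move to (11,9). |black|=12
Step 14: on WHITE (11,9): turn R to W, flip to black, move to (11,8). |black|=13
Step 15: on BLACK (11,8): turn L to S, flip to white, move to (12,8). |black|=12
Step 16: on BLACK (12,8): turn L to E, flip to white, move to (12,9). |black|=11
Step 17: on BLACK (12,9): turn L to N, flip to white, move to (11,9). |black|=10
Step 18: on BLACK (11,9): turn L to W, flip to white, move to (11,8). |black|=9
Step 19: on WHITE (11,8): turn R to N, flip to black, move to (10,8). |black|=10

Answer: 10 8 N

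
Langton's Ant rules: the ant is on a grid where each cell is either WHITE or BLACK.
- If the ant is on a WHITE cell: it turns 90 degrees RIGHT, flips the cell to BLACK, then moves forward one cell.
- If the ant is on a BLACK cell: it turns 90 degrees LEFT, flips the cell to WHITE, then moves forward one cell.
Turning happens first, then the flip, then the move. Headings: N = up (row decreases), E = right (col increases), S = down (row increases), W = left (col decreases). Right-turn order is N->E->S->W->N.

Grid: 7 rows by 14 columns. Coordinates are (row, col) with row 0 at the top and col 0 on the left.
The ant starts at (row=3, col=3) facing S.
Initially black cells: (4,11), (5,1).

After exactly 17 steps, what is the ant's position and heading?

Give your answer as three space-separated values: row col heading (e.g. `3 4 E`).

Step 1: on WHITE (3,3): turn R to W, flip to black, move to (3,2). |black|=3
Step 2: on WHITE (3,2): turn R to N, flip to black, move to (2,2). |black|=4
Step 3: on WHITE (2,2): turn R to E, flip to black, move to (2,3). |black|=5
Step 4: on WHITE (2,3): turn R to S, flip to black, move to (3,3). |black|=6
Step 5: on BLACK (3,3): turn L to E, flip to white, move to (3,4). |black|=5
Step 6: on WHITE (3,4): turn R to S, flip to black, move to (4,4). |black|=6
Step 7: on WHITE (4,4): turn R to W, flip to black, move to (4,3). |black|=7
Step 8: on WHITE (4,3): turn R to N, flip to black, move to (3,3). |black|=8
Step 9: on WHITE (3,3): turn R to E, flip to black, move to (3,4). |black|=9
Step 10: on BLACK (3,4): turn L to N, flip to white, move to (2,4). |black|=8
Step 11: on WHITE (2,4): turn R to E, flip to black, move to (2,5). |black|=9
Step 12: on WHITE (2,5): turn R to S, flip to black, move to (3,5). |black|=10
Step 13: on WHITE (3,5): turn R to W, flip to black, move to (3,4). |black|=11
Step 14: on WHITE (3,4): turn R to N, flip to black, move to (2,4). |black|=12
Step 15: on BLACK (2,4): turn L to W, flip to white, move to (2,3). |black|=11
Step 16: on BLACK (2,3): turn L to S, flip to white, move to (3,3). |black|=10
Step 17: on BLACK (3,3): turn L to E, flip to white, move to (3,4). |black|=9

Answer: 3 4 E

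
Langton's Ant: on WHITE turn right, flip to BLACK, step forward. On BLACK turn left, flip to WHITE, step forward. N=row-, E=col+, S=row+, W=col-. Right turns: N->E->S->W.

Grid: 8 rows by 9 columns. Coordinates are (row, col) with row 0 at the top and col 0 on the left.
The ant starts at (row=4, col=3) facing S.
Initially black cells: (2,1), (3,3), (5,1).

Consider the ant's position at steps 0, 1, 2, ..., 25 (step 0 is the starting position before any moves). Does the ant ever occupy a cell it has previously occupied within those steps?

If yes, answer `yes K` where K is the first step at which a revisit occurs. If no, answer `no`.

Step 1: on WHITE (4,3): turn R to W, flip to black, move to (4,2). |black|=4 — new cell
Step 2: on WHITE (4,2): turn R to N, flip to black, move to (3,2). |black|=5 — new cell
Step 3: on WHITE (3,2): turn R to E, flip to black, move to (3,3). |black|=6 — new cell
Step 4: on BLACK (3,3): turn L to N, flip to white, move to (2,3). |black|=5 — new cell
Step 5: on WHITE (2,3): turn R to E, flip to black, move to (2,4). |black|=6 — new cell
Step 6: on WHITE (2,4): turn R to S, flip to black, move to (3,4). |black|=7 — new cell
Step 7: on WHITE (3,4): turn R to W, flip to black, move to (3,3). |black|=8 — REVISIT

Answer: yes 7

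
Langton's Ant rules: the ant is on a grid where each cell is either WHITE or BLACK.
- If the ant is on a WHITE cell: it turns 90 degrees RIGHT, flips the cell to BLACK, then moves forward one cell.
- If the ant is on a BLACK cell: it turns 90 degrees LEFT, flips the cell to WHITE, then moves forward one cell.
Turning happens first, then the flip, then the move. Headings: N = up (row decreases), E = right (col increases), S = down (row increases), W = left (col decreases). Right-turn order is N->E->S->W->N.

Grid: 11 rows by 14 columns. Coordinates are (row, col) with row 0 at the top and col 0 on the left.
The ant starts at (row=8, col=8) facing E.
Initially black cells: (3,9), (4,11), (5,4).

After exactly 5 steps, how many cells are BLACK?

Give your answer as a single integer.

Answer: 6

Derivation:
Step 1: on WHITE (8,8): turn R to S, flip to black, move to (9,8). |black|=4
Step 2: on WHITE (9,8): turn R to W, flip to black, move to (9,7). |black|=5
Step 3: on WHITE (9,7): turn R to N, flip to black, move to (8,7). |black|=6
Step 4: on WHITE (8,7): turn R to E, flip to black, move to (8,8). |black|=7
Step 5: on BLACK (8,8): turn L to N, flip to white, move to (7,8). |black|=6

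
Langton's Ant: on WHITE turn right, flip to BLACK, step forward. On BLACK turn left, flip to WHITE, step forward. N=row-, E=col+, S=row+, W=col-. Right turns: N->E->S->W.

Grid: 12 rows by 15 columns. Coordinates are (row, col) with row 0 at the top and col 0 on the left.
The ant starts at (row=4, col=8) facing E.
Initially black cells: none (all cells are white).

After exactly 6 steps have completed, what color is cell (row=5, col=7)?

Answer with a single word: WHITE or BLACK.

Step 1: on WHITE (4,8): turn R to S, flip to black, move to (5,8). |black|=1
Step 2: on WHITE (5,8): turn R to W, flip to black, move to (5,7). |black|=2
Step 3: on WHITE (5,7): turn R to N, flip to black, move to (4,7). |black|=3
Step 4: on WHITE (4,7): turn R to E, flip to black, move to (4,8). |black|=4
Step 5: on BLACK (4,8): turn L to N, flip to white, move to (3,8). |black|=3
Step 6: on WHITE (3,8): turn R to E, flip to black, move to (3,9). |black|=4

Answer: BLACK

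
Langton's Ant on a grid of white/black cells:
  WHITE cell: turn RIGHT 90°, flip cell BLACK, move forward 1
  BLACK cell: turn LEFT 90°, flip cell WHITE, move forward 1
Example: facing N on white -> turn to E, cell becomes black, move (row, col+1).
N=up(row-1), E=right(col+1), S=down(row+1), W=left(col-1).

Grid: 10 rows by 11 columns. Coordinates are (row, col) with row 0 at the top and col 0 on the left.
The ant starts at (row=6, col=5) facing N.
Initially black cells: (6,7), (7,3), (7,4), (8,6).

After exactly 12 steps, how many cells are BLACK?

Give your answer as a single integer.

Step 1: on WHITE (6,5): turn R to E, flip to black, move to (6,6). |black|=5
Step 2: on WHITE (6,6): turn R to S, flip to black, move to (7,6). |black|=6
Step 3: on WHITE (7,6): turn R to W, flip to black, move to (7,5). |black|=7
Step 4: on WHITE (7,5): turn R to N, flip to black, move to (6,5). |black|=8
Step 5: on BLACK (6,5): turn L to W, flip to white, move to (6,4). |black|=7
Step 6: on WHITE (6,4): turn R to N, flip to black, move to (5,4). |black|=8
Step 7: on WHITE (5,4): turn R to E, flip to black, move to (5,5). |black|=9
Step 8: on WHITE (5,5): turn R to S, flip to black, move to (6,5). |black|=10
Step 9: on WHITE (6,5): turn R to W, flip to black, move to (6,4). |black|=11
Step 10: on BLACK (6,4): turn L to S, flip to white, move to (7,4). |black|=10
Step 11: on BLACK (7,4): turn L to E, flip to white, move to (7,5). |black|=9
Step 12: on BLACK (7,5): turn L to N, flip to white, move to (6,5). |black|=8

Answer: 8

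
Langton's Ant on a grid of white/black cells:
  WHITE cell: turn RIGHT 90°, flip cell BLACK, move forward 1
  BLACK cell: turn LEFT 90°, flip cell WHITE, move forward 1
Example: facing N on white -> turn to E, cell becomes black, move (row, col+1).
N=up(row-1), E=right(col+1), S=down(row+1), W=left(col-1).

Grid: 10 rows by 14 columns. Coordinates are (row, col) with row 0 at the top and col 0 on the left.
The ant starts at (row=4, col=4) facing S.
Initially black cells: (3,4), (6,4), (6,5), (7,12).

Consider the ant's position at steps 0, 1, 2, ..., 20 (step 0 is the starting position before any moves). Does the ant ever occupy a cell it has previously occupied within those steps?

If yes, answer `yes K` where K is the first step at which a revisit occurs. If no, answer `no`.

Answer: yes 7

Derivation:
Step 1: on WHITE (4,4): turn R to W, flip to black, move to (4,3). |black|=5 — new cell
Step 2: on WHITE (4,3): turn R to N, flip to black, move to (3,3). |black|=6 — new cell
Step 3: on WHITE (3,3): turn R to E, flip to black, move to (3,4). |black|=7 — new cell
Step 4: on BLACK (3,4): turn L to N, flip to white, move to (2,4). |black|=6 — new cell
Step 5: on WHITE (2,4): turn R to E, flip to black, move to (2,5). |black|=7 — new cell
Step 6: on WHITE (2,5): turn R to S, flip to black, move to (3,5). |black|=8 — new cell
Step 7: on WHITE (3,5): turn R to W, flip to black, move to (3,4). |black|=9 — REVISIT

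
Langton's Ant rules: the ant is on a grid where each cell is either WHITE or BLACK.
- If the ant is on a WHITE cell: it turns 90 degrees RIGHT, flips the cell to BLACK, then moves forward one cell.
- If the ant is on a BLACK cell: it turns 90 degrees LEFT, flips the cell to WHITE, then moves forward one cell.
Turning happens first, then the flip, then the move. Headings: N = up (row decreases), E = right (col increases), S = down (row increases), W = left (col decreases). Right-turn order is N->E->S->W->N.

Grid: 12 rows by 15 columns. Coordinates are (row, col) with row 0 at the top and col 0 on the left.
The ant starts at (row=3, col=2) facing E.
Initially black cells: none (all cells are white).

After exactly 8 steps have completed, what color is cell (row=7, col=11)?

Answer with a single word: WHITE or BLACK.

Step 1: on WHITE (3,2): turn R to S, flip to black, move to (4,2). |black|=1
Step 2: on WHITE (4,2): turn R to W, flip to black, move to (4,1). |black|=2
Step 3: on WHITE (4,1): turn R to N, flip to black, move to (3,1). |black|=3
Step 4: on WHITE (3,1): turn R to E, flip to black, move to (3,2). |black|=4
Step 5: on BLACK (3,2): turn L to N, flip to white, move to (2,2). |black|=3
Step 6: on WHITE (2,2): turn R to E, flip to black, move to (2,3). |black|=4
Step 7: on WHITE (2,3): turn R to S, flip to black, move to (3,3). |black|=5
Step 8: on WHITE (3,3): turn R to W, flip to black, move to (3,2). |black|=6

Answer: WHITE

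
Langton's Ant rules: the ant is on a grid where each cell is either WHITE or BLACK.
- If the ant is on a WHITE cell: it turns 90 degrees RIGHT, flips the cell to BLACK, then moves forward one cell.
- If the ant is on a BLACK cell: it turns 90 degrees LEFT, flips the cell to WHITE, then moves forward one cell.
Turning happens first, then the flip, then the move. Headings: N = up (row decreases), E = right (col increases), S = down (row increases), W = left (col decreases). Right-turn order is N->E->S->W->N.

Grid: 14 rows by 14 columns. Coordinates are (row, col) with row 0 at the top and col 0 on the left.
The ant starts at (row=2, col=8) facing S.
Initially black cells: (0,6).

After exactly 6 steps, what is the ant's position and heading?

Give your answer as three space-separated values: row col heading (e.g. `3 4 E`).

Answer: 3 9 S

Derivation:
Step 1: on WHITE (2,8): turn R to W, flip to black, move to (2,7). |black|=2
Step 2: on WHITE (2,7): turn R to N, flip to black, move to (1,7). |black|=3
Step 3: on WHITE (1,7): turn R to E, flip to black, move to (1,8). |black|=4
Step 4: on WHITE (1,8): turn R to S, flip to black, move to (2,8). |black|=5
Step 5: on BLACK (2,8): turn L to E, flip to white, move to (2,9). |black|=4
Step 6: on WHITE (2,9): turn R to S, flip to black, move to (3,9). |black|=5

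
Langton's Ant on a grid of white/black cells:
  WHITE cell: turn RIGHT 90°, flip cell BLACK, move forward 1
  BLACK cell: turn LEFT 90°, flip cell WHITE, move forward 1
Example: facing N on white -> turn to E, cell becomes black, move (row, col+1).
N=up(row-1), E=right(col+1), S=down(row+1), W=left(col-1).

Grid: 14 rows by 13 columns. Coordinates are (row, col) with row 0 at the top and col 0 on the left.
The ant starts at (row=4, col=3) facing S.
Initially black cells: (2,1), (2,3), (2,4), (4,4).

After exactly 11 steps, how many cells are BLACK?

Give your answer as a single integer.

Step 1: on WHITE (4,3): turn R to W, flip to black, move to (4,2). |black|=5
Step 2: on WHITE (4,2): turn R to N, flip to black, move to (3,2). |black|=6
Step 3: on WHITE (3,2): turn R to E, flip to black, move to (3,3). |black|=7
Step 4: on WHITE (3,3): turn R to S, flip to black, move to (4,3). |black|=8
Step 5: on BLACK (4,3): turn L to E, flip to white, move to (4,4). |black|=7
Step 6: on BLACK (4,4): turn L to N, flip to white, move to (3,4). |black|=6
Step 7: on WHITE (3,4): turn R to E, flip to black, move to (3,5). |black|=7
Step 8: on WHITE (3,5): turn R to S, flip to black, move to (4,5). |black|=8
Step 9: on WHITE (4,5): turn R to W, flip to black, move to (4,4). |black|=9
Step 10: on WHITE (4,4): turn R to N, flip to black, move to (3,4). |black|=10
Step 11: on BLACK (3,4): turn L to W, flip to white, move to (3,3). |black|=9

Answer: 9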